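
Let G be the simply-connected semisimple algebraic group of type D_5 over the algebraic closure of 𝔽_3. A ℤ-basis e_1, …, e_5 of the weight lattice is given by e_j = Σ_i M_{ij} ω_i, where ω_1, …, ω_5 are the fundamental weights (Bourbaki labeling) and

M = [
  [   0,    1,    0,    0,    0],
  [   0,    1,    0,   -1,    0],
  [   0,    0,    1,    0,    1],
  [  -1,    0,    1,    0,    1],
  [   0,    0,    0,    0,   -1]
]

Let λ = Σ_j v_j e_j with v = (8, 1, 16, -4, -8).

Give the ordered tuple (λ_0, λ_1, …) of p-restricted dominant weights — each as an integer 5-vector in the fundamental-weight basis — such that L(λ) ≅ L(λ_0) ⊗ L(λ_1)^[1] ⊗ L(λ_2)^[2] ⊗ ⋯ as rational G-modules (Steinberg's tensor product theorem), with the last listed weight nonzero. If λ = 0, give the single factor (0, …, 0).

((1, 2, 2, 0, 2), (0, 1, 2, 0, 2))

In the fundamental-weight basis, λ has coordinates c = M·v (v = (8, 1, 16, -4, -8)):
  c_1 = 0*8 + 1*1 + 0*16 + 0*-4 + 0*-8 = 1
  c_2 = 0*8 + 1*1 + 0*16 + -1*-4 + 0*-8 = 5
  c_3 = 0*8 + 0*1 + 1*16 + 0*-4 + 1*-8 = 8
  c_4 = -1*8 + 0*1 + 1*16 + 0*-4 + 1*-8 = 0
  c_5 = 0*8 + 0*1 + 0*16 + 0*-4 + -1*-8 = 8
Base-3 expansion of each c_i:
  c_1 = 1 = 1·3^0
  c_2 = 5 = 2·3^0 + 1·3^1
  c_3 = 8 = 2·3^0 + 2·3^1
  c_4 = 0
  c_5 = 8 = 2·3^0 + 2·3^1
Factor λ_0 = (1, 2, 2, 0, 2)
Factor λ_1 = (0, 1, 2, 0, 2)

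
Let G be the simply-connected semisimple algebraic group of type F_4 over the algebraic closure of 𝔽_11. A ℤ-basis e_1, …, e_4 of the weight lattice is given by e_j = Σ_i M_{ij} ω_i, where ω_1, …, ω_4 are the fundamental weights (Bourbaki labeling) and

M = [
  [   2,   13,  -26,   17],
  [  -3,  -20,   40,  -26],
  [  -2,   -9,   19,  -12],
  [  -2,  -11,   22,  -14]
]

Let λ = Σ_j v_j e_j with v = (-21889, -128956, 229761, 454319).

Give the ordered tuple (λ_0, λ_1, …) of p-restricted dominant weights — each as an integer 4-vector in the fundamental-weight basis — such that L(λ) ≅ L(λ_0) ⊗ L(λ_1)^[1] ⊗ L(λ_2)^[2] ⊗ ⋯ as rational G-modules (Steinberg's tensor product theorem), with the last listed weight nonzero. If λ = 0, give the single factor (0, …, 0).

In the fundamental-weight basis, λ has coordinates c = M·v (v = (-21889, -128956, 229761, 454319)):
  c_1 = (2)·(-21889) + (13)·(-128956) + (-26)·(229761) + 17·454319 = 29431
  c_2 = (-3)·(-21889) + (-20)·(-128956) + 40·229761 + (-26)·(454319) = 22933
  c_3 = (-2)·(-21889) + (-9)·(-128956) + 19·229761 + (-12)·(454319) = 118013
  c_4 = (-2)·(-21889) + (-11)·(-128956) + 22·229761 + (-14)·(454319) = 156570
Writing each c_i in base p = 11:
  c_1 = 29431 = 6·11^0 + 2·11^1 + 1·11^2 + 0·11^3 + 2·11^4
  c_2 = 22933 = 9·11^0 + 5·11^1 + 2·11^2 + 6·11^3 + 1·11^4
  c_3 = 118013 = 5·11^0 + 3·11^1 + 7·11^2 + 0·11^3 + 8·11^4
  c_4 = 156570 = 7·11^0 + 10·11^1 + 6·11^2 + 7·11^3 + 10·11^4
λ_0 = (6, 9, 5, 7)
λ_1 = (2, 5, 3, 10)
λ_2 = (1, 2, 7, 6)
λ_3 = (0, 6, 0, 7)
λ_4 = (2, 1, 8, 10)

((6, 9, 5, 7), (2, 5, 3, 10), (1, 2, 7, 6), (0, 6, 0, 7), (2, 1, 8, 10))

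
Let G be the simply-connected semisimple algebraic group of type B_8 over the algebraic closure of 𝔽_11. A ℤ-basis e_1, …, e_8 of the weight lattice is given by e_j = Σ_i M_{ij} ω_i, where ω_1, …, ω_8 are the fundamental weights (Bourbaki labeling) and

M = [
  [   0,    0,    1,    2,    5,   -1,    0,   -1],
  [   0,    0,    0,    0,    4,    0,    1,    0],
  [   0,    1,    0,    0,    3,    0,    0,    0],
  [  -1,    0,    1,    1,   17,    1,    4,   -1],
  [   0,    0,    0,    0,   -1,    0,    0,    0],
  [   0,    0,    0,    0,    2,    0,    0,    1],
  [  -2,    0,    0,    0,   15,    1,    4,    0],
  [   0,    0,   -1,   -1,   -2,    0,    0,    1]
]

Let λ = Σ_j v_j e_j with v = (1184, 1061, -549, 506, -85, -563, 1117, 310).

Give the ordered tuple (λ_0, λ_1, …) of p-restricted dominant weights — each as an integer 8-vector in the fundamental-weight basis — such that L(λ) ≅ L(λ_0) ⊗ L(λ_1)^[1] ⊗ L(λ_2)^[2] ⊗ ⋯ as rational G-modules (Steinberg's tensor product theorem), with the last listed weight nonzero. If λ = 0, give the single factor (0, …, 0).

((5, 7, 3, 10, 8, 8, 9, 6), (4, 4, 7, 6, 7, 1, 1, 3), (2, 6, 6, 7, 0, 1, 2, 4))

Converting to the ω-basis (c_i = row i of M dotted with v = (1184, 1061, -549, 506, -85, -563, 1117, 310)):
  c_1 = 0·1184 + 0·1061 + (1)·(-549) + 2·506 + (5)·(-85) + (-1)·(-563) + 0·1117 + (-1)·(310) = 291
  c_2 = 0·1184 + 0·1061 + (0)·(-549) + 0·506 + (4)·(-85) + (0)·(-563) + 1·1117 + 0·310 = 777
  c_3 = 0·1184 + 1·1061 + (0)·(-549) + 0·506 + (3)·(-85) + (0)·(-563) + 0·1117 + 0·310 = 806
  c_4 = (-1)·(1184) + 0·1061 + (1)·(-549) + 1·506 + (17)·(-85) + (1)·(-563) + 4·1117 + (-1)·(310) = 923
  c_5 = 0·1184 + 0·1061 + (0)·(-549) + 0·506 + (-1)·(-85) + (0)·(-563) + 0·1117 + 0·310 = 85
  c_6 = 0·1184 + 0·1061 + (0)·(-549) + 0·506 + (2)·(-85) + (0)·(-563) + 0·1117 + 1·310 = 140
  c_7 = (-2)·(1184) + 0·1061 + (0)·(-549) + 0·506 + (15)·(-85) + (1)·(-563) + 4·1117 + 0·310 = 262
  c_8 = 0·1184 + 0·1061 + (-1)·(-549) + (-1)·(506) + (-2)·(-85) + (0)·(-563) + 0·1117 + 1·310 = 523
Base-11 expansion of each c_i:
  c_1 = 291 = 5·11^0 + 4·11^1 + 2·11^2
  c_2 = 777 = 7·11^0 + 4·11^1 + 6·11^2
  c_3 = 806 = 3·11^0 + 7·11^1 + 6·11^2
  c_4 = 923 = 10·11^0 + 6·11^1 + 7·11^2
  c_5 = 85 = 8·11^0 + 7·11^1
  c_6 = 140 = 8·11^0 + 1·11^1 + 1·11^2
  c_7 = 262 = 9·11^0 + 1·11^1 + 2·11^2
  c_8 = 523 = 6·11^0 + 3·11^1 + 4·11^2
Factor λ_0 = (5, 7, 3, 10, 8, 8, 9, 6)
Factor λ_1 = (4, 4, 7, 6, 7, 1, 1, 3)
Factor λ_2 = (2, 6, 6, 7, 0, 1, 2, 4)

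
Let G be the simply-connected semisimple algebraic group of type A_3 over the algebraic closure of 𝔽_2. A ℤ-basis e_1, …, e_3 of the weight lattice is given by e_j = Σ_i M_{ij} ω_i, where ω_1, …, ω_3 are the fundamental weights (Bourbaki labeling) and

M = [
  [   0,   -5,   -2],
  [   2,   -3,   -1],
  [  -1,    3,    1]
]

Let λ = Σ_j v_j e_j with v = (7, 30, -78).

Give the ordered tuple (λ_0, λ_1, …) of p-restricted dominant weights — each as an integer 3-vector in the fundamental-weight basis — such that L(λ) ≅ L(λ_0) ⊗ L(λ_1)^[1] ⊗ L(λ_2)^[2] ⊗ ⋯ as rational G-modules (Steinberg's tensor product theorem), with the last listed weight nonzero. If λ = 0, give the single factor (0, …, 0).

((0, 0, 1), (1, 1, 0), (1, 0, 1))

In the fundamental-weight basis, λ has coordinates c = M·v (v = (7, 30, -78)):
  c_1 = 0*7 + -5*30 + -2*-78 = 6
  c_2 = 2*7 + -3*30 + -1*-78 = 2
  c_3 = -1*7 + 3*30 + 1*-78 = 5
Base-2 expansion of each c_i:
  c_1 = 6 = 0·2^0 + 1·2^1 + 1·2^2
  c_2 = 2 = 0·2^0 + 1·2^1
  c_3 = 5 = 1·2^0 + 0·2^1 + 1·2^2
λ_0 = (0, 0, 1)
λ_1 = (1, 1, 0)
λ_2 = (1, 0, 1)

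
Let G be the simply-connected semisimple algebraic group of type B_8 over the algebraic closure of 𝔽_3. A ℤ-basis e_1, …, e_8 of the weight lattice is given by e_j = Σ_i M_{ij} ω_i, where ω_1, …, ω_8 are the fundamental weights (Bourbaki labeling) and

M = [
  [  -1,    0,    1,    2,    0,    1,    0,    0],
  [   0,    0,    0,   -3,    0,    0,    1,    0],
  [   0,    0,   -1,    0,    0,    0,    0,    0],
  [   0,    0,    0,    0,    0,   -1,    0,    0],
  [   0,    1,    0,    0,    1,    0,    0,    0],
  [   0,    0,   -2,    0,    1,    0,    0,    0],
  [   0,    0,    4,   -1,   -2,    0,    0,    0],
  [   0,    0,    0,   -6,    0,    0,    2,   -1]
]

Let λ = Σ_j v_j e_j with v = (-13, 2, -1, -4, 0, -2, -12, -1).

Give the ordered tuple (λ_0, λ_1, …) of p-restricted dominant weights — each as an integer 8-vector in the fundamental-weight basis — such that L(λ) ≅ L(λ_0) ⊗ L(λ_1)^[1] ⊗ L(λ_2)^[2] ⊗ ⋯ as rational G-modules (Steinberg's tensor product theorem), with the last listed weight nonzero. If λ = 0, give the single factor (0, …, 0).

Converting to the ω-basis (c_i = row i of M dotted with v = (-13, 2, -1, -4, 0, -2, -12, -1)):
  c_1 = (-1)·(-13) + 0·2 + (1)·(-1) + (2)·(-4) + 0·0 + (1)·(-2) + (0)·(-12) + (0)·(-1) = 2
  c_2 = (0)·(-13) + 0·2 + (0)·(-1) + (-3)·(-4) + 0·0 + (0)·(-2) + (1)·(-12) + (0)·(-1) = 0
  c_3 = (0)·(-13) + 0·2 + (-1)·(-1) + (0)·(-4) + 0·0 + (0)·(-2) + (0)·(-12) + (0)·(-1) = 1
  c_4 = (0)·(-13) + 0·2 + (0)·(-1) + (0)·(-4) + 0·0 + (-1)·(-2) + (0)·(-12) + (0)·(-1) = 2
  c_5 = (0)·(-13) + 1·2 + (0)·(-1) + (0)·(-4) + 1·0 + (0)·(-2) + (0)·(-12) + (0)·(-1) = 2
  c_6 = (0)·(-13) + 0·2 + (-2)·(-1) + (0)·(-4) + 1·0 + (0)·(-2) + (0)·(-12) + (0)·(-1) = 2
  c_7 = (0)·(-13) + 0·2 + (4)·(-1) + (-1)·(-4) + (-2)·(0) + (0)·(-2) + (0)·(-12) + (0)·(-1) = 0
  c_8 = (0)·(-13) + 0·2 + (0)·(-1) + (-6)·(-4) + 0·0 + (0)·(-2) + (2)·(-12) + (-1)·(-1) = 1
p = 3; digits c_i = Σ_j d_{ij}·3^j, 0 ≤ d_{ij} < 3:
  c_1 = 2 = 2·3^0
  c_2 = 0
  c_3 = 1 = 1·3^0
  c_4 = 2 = 2·3^0
  c_5 = 2 = 2·3^0
  c_6 = 2 = 2·3^0
  c_7 = 0
  c_8 = 1 = 1·3^0
p-restricted factor λ_0 = (2, 0, 1, 2, 2, 2, 0, 1)

((2, 0, 1, 2, 2, 2, 0, 1),)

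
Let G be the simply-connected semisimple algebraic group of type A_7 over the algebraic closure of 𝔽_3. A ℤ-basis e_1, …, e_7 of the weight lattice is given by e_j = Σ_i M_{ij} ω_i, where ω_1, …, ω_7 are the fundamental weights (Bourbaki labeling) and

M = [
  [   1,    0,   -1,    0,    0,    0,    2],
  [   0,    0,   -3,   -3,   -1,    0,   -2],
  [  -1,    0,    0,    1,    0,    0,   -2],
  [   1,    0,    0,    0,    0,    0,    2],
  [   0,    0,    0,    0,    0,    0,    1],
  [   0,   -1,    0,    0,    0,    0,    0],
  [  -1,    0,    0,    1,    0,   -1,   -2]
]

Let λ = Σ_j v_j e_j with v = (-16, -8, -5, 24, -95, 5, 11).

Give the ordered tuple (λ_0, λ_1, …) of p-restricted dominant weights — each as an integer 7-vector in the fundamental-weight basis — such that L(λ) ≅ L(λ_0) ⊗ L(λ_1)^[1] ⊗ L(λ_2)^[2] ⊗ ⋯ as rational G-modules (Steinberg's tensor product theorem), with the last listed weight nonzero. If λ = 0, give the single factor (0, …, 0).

((2, 1, 0, 0, 2, 2, 1), (0, 2, 0, 2, 0, 2, 1), (1, 1, 2, 0, 1, 0, 1))

Change of basis e → ω: c = M·v where v = (-16, -8, -5, 24, -95, 5, 11):
  c_1 = (1)·(-16) + (0)·(-8) + (-1)·(-5) + (0)·(24) + (0)·(-95) + (0)·(5) + (2)·(11) = 11
  c_2 = (0)·(-16) + (0)·(-8) + (-3)·(-5) + (-3)·(24) + (-1)·(-95) + (0)·(5) + (-2)·(11) = 16
  c_3 = (-1)·(-16) + (0)·(-8) + (0)·(-5) + (1)·(24) + (0)·(-95) + (0)·(5) + (-2)·(11) = 18
  c_4 = (1)·(-16) + (0)·(-8) + (0)·(-5) + (0)·(24) + (0)·(-95) + (0)·(5) + (2)·(11) = 6
  c_5 = (0)·(-16) + (0)·(-8) + (0)·(-5) + (0)·(24) + (0)·(-95) + (0)·(5) + (1)·(11) = 11
  c_6 = (0)·(-16) + (-1)·(-8) + (0)·(-5) + (0)·(24) + (0)·(-95) + (0)·(5) + (0)·(11) = 8
  c_7 = (-1)·(-16) + (0)·(-8) + (0)·(-5) + (1)·(24) + (0)·(-95) + (-1)·(5) + (-2)·(11) = 13
Writing each c_i in base p = 3:
  c_1 = 11 = 2·3^0 + 0·3^1 + 1·3^2
  c_2 = 16 = 1·3^0 + 2·3^1 + 1·3^2
  c_3 = 18 = 0·3^0 + 0·3^1 + 2·3^2
  c_4 = 6 = 0·3^0 + 2·3^1
  c_5 = 11 = 2·3^0 + 0·3^1 + 1·3^2
  c_6 = 8 = 2·3^0 + 2·3^1
  c_7 = 13 = 1·3^0 + 1·3^1 + 1·3^2
λ_0 = (2, 1, 0, 0, 2, 2, 1)
λ_1 = (0, 2, 0, 2, 0, 2, 1)
λ_2 = (1, 1, 2, 0, 1, 0, 1)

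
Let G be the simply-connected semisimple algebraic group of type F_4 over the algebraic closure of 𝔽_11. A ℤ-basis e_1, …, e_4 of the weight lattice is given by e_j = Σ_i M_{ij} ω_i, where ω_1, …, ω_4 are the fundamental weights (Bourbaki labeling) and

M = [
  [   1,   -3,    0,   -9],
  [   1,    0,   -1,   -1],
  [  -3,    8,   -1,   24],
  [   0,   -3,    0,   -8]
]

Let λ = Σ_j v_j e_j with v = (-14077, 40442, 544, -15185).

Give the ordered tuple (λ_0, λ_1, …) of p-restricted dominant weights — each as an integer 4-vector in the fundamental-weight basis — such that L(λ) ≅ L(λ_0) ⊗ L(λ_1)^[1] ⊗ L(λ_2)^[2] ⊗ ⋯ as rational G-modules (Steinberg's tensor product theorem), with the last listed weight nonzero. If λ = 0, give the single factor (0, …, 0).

In the fundamental-weight basis, λ has coordinates c = M·v (v = (-14077, 40442, 544, -15185)):
  c_1 = 1*-14077 + -3*40442 + 0*544 + -9*-15185 = 1262
  c_2 = 1*-14077 + 0*40442 + -1*544 + -1*-15185 = 564
  c_3 = -3*-14077 + 8*40442 + -1*544 + 24*-15185 = 783
  c_4 = 0*-14077 + -3*40442 + 0*544 + -8*-15185 = 154
Writing each c_i in base p = 11:
  c_1 = 1262 = 8·11^0 + 4·11^1 + 10·11^2
  c_2 = 564 = 3·11^0 + 7·11^1 + 4·11^2
  c_3 = 783 = 2·11^0 + 5·11^1 + 6·11^2
  c_4 = 154 = 0·11^0 + 3·11^1 + 1·11^2
λ_0 = (8, 3, 2, 0)
λ_1 = (4, 7, 5, 3)
λ_2 = (10, 4, 6, 1)

((8, 3, 2, 0), (4, 7, 5, 3), (10, 4, 6, 1))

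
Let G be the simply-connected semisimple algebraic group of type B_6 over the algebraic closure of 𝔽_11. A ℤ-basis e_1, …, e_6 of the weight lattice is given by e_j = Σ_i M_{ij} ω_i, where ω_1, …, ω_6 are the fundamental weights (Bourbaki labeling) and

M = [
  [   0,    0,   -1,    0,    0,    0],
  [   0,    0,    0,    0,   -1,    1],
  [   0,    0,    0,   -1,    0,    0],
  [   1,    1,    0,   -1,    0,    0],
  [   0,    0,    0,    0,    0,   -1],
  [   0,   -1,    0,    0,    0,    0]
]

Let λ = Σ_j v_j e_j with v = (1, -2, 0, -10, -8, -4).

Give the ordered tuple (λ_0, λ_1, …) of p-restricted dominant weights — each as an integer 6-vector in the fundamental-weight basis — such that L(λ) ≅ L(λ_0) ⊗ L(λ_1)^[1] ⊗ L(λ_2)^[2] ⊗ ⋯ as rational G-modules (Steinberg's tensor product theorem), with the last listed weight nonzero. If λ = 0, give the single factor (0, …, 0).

((0, 4, 10, 9, 4, 2),)

In the fundamental-weight basis, λ has coordinates c = M·v (v = (1, -2, 0, -10, -8, -4)):
  c_1 = (0)·(1) + (0)·(-2) + (-1)·(0) + (0)·(-10) + (0)·(-8) + (0)·(-4) = 0
  c_2 = (0)·(1) + (0)·(-2) + (0)·(0) + (0)·(-10) + (-1)·(-8) + (1)·(-4) = 4
  c_3 = (0)·(1) + (0)·(-2) + (0)·(0) + (-1)·(-10) + (0)·(-8) + (0)·(-4) = 10
  c_4 = (1)·(1) + (1)·(-2) + (0)·(0) + (-1)·(-10) + (0)·(-8) + (0)·(-4) = 9
  c_5 = (0)·(1) + (0)·(-2) + (0)·(0) + (0)·(-10) + (0)·(-8) + (-1)·(-4) = 4
  c_6 = (0)·(1) + (-1)·(-2) + (0)·(0) + (0)·(-10) + (0)·(-8) + (0)·(-4) = 2
Base-11 expansion of each c_i:
  c_1 = 0
  c_2 = 4 = 4·11^0
  c_3 = 10 = 10·11^0
  c_4 = 9 = 9·11^0
  c_5 = 4 = 4·11^0
  c_6 = 2 = 2·11^0
λ_0 = (0, 4, 10, 9, 4, 2)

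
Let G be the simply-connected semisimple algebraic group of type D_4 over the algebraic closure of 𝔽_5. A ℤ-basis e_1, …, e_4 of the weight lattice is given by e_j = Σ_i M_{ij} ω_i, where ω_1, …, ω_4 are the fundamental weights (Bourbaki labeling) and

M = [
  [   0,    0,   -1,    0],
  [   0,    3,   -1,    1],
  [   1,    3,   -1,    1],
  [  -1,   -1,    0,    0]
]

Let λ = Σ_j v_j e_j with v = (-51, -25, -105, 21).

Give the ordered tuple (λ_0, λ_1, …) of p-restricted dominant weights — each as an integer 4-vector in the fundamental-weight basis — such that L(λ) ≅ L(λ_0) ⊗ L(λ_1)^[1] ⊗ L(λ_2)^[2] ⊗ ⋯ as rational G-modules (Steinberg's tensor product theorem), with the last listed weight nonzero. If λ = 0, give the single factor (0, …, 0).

((0, 1, 0, 1), (1, 0, 0, 0), (4, 2, 0, 3))

In the fundamental-weight basis, λ has coordinates c = M·v (v = (-51, -25, -105, 21)):
  c_1 = 0*-51 + 0*-25 + -1*-105 + 0*21 = 105
  c_2 = 0*-51 + 3*-25 + -1*-105 + 1*21 = 51
  c_3 = 1*-51 + 3*-25 + -1*-105 + 1*21 = 0
  c_4 = -1*-51 + -1*-25 + 0*-105 + 0*21 = 76
p = 5; digits c_i = Σ_j d_{ij}·5^j, 0 ≤ d_{ij} < 5:
  c_1 = 105 = 0·5^0 + 1·5^1 + 4·5^2
  c_2 = 51 = 1·5^0 + 0·5^1 + 2·5^2
  c_3 = 0
  c_4 = 76 = 1·5^0 + 0·5^1 + 3·5^2
λ_0 = (0, 1, 0, 1)
λ_1 = (1, 0, 0, 0)
λ_2 = (4, 2, 0, 3)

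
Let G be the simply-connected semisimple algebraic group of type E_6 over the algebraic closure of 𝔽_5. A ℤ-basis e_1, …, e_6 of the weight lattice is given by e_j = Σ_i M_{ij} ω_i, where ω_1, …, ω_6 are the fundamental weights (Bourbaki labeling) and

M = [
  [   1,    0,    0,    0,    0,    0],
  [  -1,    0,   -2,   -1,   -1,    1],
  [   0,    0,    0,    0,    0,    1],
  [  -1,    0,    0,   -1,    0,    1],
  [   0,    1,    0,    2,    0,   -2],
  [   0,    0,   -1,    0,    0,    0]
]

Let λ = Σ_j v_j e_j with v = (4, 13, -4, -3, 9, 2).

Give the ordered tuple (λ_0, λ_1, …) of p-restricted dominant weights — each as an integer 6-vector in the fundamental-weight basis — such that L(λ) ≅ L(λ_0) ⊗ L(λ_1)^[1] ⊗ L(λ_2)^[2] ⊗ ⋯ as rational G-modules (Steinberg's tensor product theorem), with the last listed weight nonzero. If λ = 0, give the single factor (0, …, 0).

Change of basis e → ω: c = M·v where v = (4, 13, -4, -3, 9, 2):
  c_1 = 1·4 + 0·13 + (0)·(-4) + (0)·(-3) + 0·9 + 0·2 = 4
  c_2 = (-1)·(4) + 0·13 + (-2)·(-4) + (-1)·(-3) + (-1)·(9) + 1·2 = 0
  c_3 = 0·4 + 0·13 + (0)·(-4) + (0)·(-3) + 0·9 + 1·2 = 2
  c_4 = (-1)·(4) + 0·13 + (0)·(-4) + (-1)·(-3) + 0·9 + 1·2 = 1
  c_5 = 0·4 + 1·13 + (0)·(-4) + (2)·(-3) + 0·9 + (-2)·(2) = 3
  c_6 = 0·4 + 0·13 + (-1)·(-4) + (0)·(-3) + 0·9 + 0·2 = 4
Writing each c_i in base p = 5:
  c_1 = 4 = 4·5^0
  c_2 = 0
  c_3 = 2 = 2·5^0
  c_4 = 1 = 1·5^0
  c_5 = 3 = 3·5^0
  c_6 = 4 = 4·5^0
λ_0 = (4, 0, 2, 1, 3, 4)

((4, 0, 2, 1, 3, 4),)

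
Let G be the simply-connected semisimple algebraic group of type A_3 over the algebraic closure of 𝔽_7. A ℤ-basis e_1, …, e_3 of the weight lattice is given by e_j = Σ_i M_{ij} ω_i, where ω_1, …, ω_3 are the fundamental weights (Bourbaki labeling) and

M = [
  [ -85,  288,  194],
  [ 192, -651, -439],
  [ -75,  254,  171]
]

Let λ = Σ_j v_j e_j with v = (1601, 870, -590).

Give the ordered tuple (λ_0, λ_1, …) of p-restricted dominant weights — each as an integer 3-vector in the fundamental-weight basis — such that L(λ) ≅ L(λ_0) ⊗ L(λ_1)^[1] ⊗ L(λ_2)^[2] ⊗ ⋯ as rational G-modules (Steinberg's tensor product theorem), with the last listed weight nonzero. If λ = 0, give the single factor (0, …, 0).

((1, 4, 1), (2, 4, 2))

ω-coordinates c = M·v, v = (1601, 870, -590):
  c_1 = -85*1601 + 288*870 + 194*-590 = 15
  c_2 = 192*1601 + -651*870 + -439*-590 = 32
  c_3 = -75*1601 + 254*870 + 171*-590 = 15
Base-7 expansion of each c_i:
  c_1 = 15 = 1·7^0 + 2·7^1
  c_2 = 32 = 4·7^0 + 4·7^1
  c_3 = 15 = 1·7^0 + 2·7^1
Factor λ_0 = (1, 4, 1)
Factor λ_1 = (2, 4, 2)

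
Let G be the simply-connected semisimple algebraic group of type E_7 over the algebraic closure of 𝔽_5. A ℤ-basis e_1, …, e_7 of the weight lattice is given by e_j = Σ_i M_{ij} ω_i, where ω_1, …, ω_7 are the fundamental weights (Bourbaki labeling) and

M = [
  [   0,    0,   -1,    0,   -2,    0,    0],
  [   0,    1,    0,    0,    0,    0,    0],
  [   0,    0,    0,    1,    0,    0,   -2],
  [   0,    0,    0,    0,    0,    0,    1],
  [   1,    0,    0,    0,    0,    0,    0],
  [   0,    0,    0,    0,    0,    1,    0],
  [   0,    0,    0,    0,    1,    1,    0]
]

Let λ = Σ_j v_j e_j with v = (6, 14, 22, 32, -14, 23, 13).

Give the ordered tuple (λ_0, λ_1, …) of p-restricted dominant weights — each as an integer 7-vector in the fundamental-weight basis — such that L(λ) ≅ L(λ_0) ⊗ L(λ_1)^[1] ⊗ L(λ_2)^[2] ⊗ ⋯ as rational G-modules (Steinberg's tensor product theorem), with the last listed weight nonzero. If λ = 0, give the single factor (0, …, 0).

ω-coordinates c = M·v, v = (6, 14, 22, 32, -14, 23, 13):
  c_1 = 0·6 + 0·14 + (-1)·(22) + 0·32 + (-2)·(-14) + 0·23 + 0·13 = 6
  c_2 = 0·6 + 1·14 + 0·22 + 0·32 + (0)·(-14) + 0·23 + 0·13 = 14
  c_3 = 0·6 + 0·14 + 0·22 + 1·32 + (0)·(-14) + 0·23 + (-2)·(13) = 6
  c_4 = 0·6 + 0·14 + 0·22 + 0·32 + (0)·(-14) + 0·23 + 1·13 = 13
  c_5 = 1·6 + 0·14 + 0·22 + 0·32 + (0)·(-14) + 0·23 + 0·13 = 6
  c_6 = 0·6 + 0·14 + 0·22 + 0·32 + (0)·(-14) + 1·23 + 0·13 = 23
  c_7 = 0·6 + 0·14 + 0·22 + 0·32 + (1)·(-14) + 1·23 + 0·13 = 9
p = 5; digits c_i = Σ_j d_{ij}·5^j, 0 ≤ d_{ij} < 5:
  c_1 = 6 = 1·5^0 + 1·5^1
  c_2 = 14 = 4·5^0 + 2·5^1
  c_3 = 6 = 1·5^0 + 1·5^1
  c_4 = 13 = 3·5^0 + 2·5^1
  c_5 = 6 = 1·5^0 + 1·5^1
  c_6 = 23 = 3·5^0 + 4·5^1
  c_7 = 9 = 4·5^0 + 1·5^1
Factor λ_0 = (1, 4, 1, 3, 1, 3, 4)
Factor λ_1 = (1, 2, 1, 2, 1, 4, 1)

((1, 4, 1, 3, 1, 3, 4), (1, 2, 1, 2, 1, 4, 1))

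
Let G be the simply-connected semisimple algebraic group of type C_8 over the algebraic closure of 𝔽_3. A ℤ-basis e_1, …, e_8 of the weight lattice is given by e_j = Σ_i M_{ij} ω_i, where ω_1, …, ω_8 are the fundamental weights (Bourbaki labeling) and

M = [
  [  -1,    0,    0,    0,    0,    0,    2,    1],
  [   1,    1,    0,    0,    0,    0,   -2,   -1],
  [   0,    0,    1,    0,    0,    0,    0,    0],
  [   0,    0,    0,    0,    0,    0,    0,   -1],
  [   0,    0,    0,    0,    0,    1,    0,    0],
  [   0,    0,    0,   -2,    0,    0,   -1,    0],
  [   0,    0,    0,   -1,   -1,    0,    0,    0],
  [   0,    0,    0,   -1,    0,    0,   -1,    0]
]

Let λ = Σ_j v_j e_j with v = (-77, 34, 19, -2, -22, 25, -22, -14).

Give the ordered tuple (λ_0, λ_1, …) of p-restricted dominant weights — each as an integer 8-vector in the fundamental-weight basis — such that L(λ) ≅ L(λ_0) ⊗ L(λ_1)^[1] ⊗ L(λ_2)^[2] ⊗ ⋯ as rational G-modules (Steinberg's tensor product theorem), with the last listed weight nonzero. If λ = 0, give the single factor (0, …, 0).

((1, 0, 1, 2, 1, 2, 0, 0), (0, 2, 0, 1, 2, 2, 2, 2), (2, 1, 2, 1, 2, 2, 2, 2))

In the fundamental-weight basis, λ has coordinates c = M·v (v = (-77, 34, 19, -2, -22, 25, -22, -14)):
  c_1 = (-1)·(-77) + 0·34 + 0·19 + (0)·(-2) + (0)·(-22) + 0·25 + (2)·(-22) + (1)·(-14) = 19
  c_2 = (1)·(-77) + 1·34 + 0·19 + (0)·(-2) + (0)·(-22) + 0·25 + (-2)·(-22) + (-1)·(-14) = 15
  c_3 = (0)·(-77) + 0·34 + 1·19 + (0)·(-2) + (0)·(-22) + 0·25 + (0)·(-22) + (0)·(-14) = 19
  c_4 = (0)·(-77) + 0·34 + 0·19 + (0)·(-2) + (0)·(-22) + 0·25 + (0)·(-22) + (-1)·(-14) = 14
  c_5 = (0)·(-77) + 0·34 + 0·19 + (0)·(-2) + (0)·(-22) + 1·25 + (0)·(-22) + (0)·(-14) = 25
  c_6 = (0)·(-77) + 0·34 + 0·19 + (-2)·(-2) + (0)·(-22) + 0·25 + (-1)·(-22) + (0)·(-14) = 26
  c_7 = (0)·(-77) + 0·34 + 0·19 + (-1)·(-2) + (-1)·(-22) + 0·25 + (0)·(-22) + (0)·(-14) = 24
  c_8 = (0)·(-77) + 0·34 + 0·19 + (-1)·(-2) + (0)·(-22) + 0·25 + (-1)·(-22) + (0)·(-14) = 24
Base-3 expansion of each c_i:
  c_1 = 19 = 1·3^0 + 0·3^1 + 2·3^2
  c_2 = 15 = 0·3^0 + 2·3^1 + 1·3^2
  c_3 = 19 = 1·3^0 + 0·3^1 + 2·3^2
  c_4 = 14 = 2·3^0 + 1·3^1 + 1·3^2
  c_5 = 25 = 1·3^0 + 2·3^1 + 2·3^2
  c_6 = 26 = 2·3^0 + 2·3^1 + 2·3^2
  c_7 = 24 = 0·3^0 + 2·3^1 + 2·3^2
  c_8 = 24 = 0·3^0 + 2·3^1 + 2·3^2
p-restricted factor λ_0 = (1, 0, 1, 2, 1, 2, 0, 0)
p-restricted factor λ_1 = (0, 2, 0, 1, 2, 2, 2, 2)
p-restricted factor λ_2 = (2, 1, 2, 1, 2, 2, 2, 2)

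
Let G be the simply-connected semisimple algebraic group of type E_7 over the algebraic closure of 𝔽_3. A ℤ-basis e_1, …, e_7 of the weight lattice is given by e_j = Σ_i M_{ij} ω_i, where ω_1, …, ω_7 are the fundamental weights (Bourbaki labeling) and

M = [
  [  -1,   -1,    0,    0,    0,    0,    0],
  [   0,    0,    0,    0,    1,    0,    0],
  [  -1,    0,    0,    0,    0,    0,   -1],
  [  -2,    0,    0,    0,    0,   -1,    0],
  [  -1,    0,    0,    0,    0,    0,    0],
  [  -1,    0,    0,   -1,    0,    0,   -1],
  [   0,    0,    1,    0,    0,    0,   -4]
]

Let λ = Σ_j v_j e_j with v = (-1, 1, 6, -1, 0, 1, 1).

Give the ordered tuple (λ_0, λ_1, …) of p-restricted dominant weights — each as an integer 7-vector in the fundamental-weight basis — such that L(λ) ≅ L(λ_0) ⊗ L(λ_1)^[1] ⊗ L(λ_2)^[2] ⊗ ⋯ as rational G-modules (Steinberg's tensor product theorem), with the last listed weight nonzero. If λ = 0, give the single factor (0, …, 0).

ω-coordinates c = M·v, v = (-1, 1, 6, -1, 0, 1, 1):
  c_1 = -1*-1 + -1*1 + 0*6 + 0*-1 + 0*0 + 0*1 + 0*1 = 0
  c_2 = 0*-1 + 0*1 + 0*6 + 0*-1 + 1*0 + 0*1 + 0*1 = 0
  c_3 = -1*-1 + 0*1 + 0*6 + 0*-1 + 0*0 + 0*1 + -1*1 = 0
  c_4 = -2*-1 + 0*1 + 0*6 + 0*-1 + 0*0 + -1*1 + 0*1 = 1
  c_5 = -1*-1 + 0*1 + 0*6 + 0*-1 + 0*0 + 0*1 + 0*1 = 1
  c_6 = -1*-1 + 0*1 + 0*6 + -1*-1 + 0*0 + 0*1 + -1*1 = 1
  c_7 = 0*-1 + 0*1 + 1*6 + 0*-1 + 0*0 + 0*1 + -4*1 = 2
Expand coordinatewise in base 3:
  c_1 = 0
  c_2 = 0
  c_3 = 0
  c_4 = 1 = 1·3^0
  c_5 = 1 = 1·3^0
  c_6 = 1 = 1·3^0
  c_7 = 2 = 2·3^0
λ_0 = (0, 0, 0, 1, 1, 1, 2)

((0, 0, 0, 1, 1, 1, 2),)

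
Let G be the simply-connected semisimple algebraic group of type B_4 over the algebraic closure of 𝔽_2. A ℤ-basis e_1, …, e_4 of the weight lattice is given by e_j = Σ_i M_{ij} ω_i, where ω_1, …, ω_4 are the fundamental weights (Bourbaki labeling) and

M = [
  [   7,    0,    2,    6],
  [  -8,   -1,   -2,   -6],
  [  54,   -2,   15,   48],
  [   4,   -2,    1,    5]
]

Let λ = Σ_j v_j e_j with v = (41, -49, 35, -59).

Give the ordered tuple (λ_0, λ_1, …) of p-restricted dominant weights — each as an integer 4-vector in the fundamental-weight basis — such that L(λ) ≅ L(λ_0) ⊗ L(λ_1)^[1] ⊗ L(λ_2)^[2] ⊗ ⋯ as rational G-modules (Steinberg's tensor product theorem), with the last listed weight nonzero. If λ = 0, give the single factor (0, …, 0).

Compute c_i = Σ_j M_{ij} v_j with v = (41, -49, 35, -59):
  c_1 = (7)·(41) + (0)·(-49) + (2)·(35) + (6)·(-59) = 3
  c_2 = (-8)·(41) + (-1)·(-49) + (-2)·(35) + (-6)·(-59) = 5
  c_3 = (54)·(41) + (-2)·(-49) + (15)·(35) + (48)·(-59) = 5
  c_4 = (4)·(41) + (-2)·(-49) + (1)·(35) + (5)·(-59) = 2
Writing each c_i in base p = 2:
  c_1 = 3 = 1·2^0 + 1·2^1
  c_2 = 5 = 1·2^0 + 0·2^1 + 1·2^2
  c_3 = 5 = 1·2^0 + 0·2^1 + 1·2^2
  c_4 = 2 = 0·2^0 + 1·2^1
λ_0 = (1, 1, 1, 0)
λ_1 = (1, 0, 0, 1)
λ_2 = (0, 1, 1, 0)

((1, 1, 1, 0), (1, 0, 0, 1), (0, 1, 1, 0))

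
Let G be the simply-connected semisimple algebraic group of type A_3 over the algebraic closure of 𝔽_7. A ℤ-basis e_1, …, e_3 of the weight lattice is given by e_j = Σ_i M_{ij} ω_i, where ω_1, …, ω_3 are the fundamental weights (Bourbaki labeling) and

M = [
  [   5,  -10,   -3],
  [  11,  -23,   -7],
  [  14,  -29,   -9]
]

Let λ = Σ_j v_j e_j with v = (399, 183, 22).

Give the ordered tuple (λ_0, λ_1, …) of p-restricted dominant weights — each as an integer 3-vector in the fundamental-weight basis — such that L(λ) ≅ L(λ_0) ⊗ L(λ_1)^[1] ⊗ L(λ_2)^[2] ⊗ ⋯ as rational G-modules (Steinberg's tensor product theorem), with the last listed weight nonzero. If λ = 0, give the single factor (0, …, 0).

((1, 5, 4), (0, 3, 4), (2, 0, 1))

ω-coordinates c = M·v, v = (399, 183, 22):
  c_1 = 5*399 + -10*183 + -3*22 = 99
  c_2 = 11*399 + -23*183 + -7*22 = 26
  c_3 = 14*399 + -29*183 + -9*22 = 81
Writing each c_i in base p = 7:
  c_1 = 99 = 1·7^0 + 0·7^1 + 2·7^2
  c_2 = 26 = 5·7^0 + 3·7^1
  c_3 = 81 = 4·7^0 + 4·7^1 + 1·7^2
p-restricted factor λ_0 = (1, 5, 4)
p-restricted factor λ_1 = (0, 3, 4)
p-restricted factor λ_2 = (2, 0, 1)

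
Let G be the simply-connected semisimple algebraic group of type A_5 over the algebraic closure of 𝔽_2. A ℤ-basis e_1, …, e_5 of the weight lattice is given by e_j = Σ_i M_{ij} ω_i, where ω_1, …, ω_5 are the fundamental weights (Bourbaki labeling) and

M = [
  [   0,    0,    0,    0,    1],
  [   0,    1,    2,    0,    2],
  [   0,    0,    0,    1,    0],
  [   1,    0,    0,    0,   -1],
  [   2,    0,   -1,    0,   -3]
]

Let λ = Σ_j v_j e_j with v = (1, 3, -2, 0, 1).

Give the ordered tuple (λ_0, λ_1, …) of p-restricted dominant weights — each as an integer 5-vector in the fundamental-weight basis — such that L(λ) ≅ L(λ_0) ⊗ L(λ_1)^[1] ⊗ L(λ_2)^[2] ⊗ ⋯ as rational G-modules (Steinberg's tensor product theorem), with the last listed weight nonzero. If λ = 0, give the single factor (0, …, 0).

ω-coordinates c = M·v, v = (1, 3, -2, 0, 1):
  c_1 = (0)·(1) + (0)·(3) + (0)·(-2) + (0)·(0) + (1)·(1) = 1
  c_2 = (0)·(1) + (1)·(3) + (2)·(-2) + (0)·(0) + (2)·(1) = 1
  c_3 = (0)·(1) + (0)·(3) + (0)·(-2) + (1)·(0) + (0)·(1) = 0
  c_4 = (1)·(1) + (0)·(3) + (0)·(-2) + (0)·(0) + (-1)·(1) = 0
  c_5 = (2)·(1) + (0)·(3) + (-1)·(-2) + (0)·(0) + (-3)·(1) = 1
Base-2 expansion of each c_i:
  c_1 = 1 = 1·2^0
  c_2 = 1 = 1·2^0
  c_3 = 0
  c_4 = 0
  c_5 = 1 = 1·2^0
Factor λ_0 = (1, 1, 0, 0, 1)

((1, 1, 0, 0, 1),)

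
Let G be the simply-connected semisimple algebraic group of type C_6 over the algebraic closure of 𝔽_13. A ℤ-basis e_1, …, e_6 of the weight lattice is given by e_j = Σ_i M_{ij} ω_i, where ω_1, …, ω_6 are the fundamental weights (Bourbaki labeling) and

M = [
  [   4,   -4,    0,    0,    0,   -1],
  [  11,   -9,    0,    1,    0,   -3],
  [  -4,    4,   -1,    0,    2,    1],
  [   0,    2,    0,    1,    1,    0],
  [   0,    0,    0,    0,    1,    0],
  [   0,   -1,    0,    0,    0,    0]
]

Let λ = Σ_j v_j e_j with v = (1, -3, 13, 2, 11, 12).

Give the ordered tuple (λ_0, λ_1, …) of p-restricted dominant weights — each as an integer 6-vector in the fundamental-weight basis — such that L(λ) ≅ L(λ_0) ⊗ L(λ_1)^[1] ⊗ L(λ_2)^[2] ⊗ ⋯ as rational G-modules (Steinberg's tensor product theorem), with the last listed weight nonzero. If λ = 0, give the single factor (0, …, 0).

In the fundamental-weight basis, λ has coordinates c = M·v (v = (1, -3, 13, 2, 11, 12)):
  c_1 = 4*1 + -4*-3 + 0*13 + 0*2 + 0*11 + -1*12 = 4
  c_2 = 11*1 + -9*-3 + 0*13 + 1*2 + 0*11 + -3*12 = 4
  c_3 = -4*1 + 4*-3 + -1*13 + 0*2 + 2*11 + 1*12 = 5
  c_4 = 0*1 + 2*-3 + 0*13 + 1*2 + 1*11 + 0*12 = 7
  c_5 = 0*1 + 0*-3 + 0*13 + 0*2 + 1*11 + 0*12 = 11
  c_6 = 0*1 + -1*-3 + 0*13 + 0*2 + 0*11 + 0*12 = 3
p = 13; digits c_i = Σ_j d_{ij}·13^j, 0 ≤ d_{ij} < 13:
  c_1 = 4 = 4·13^0
  c_2 = 4 = 4·13^0
  c_3 = 5 = 5·13^0
  c_4 = 7 = 7·13^0
  c_5 = 11 = 11·13^0
  c_6 = 3 = 3·13^0
λ_0 = (4, 4, 5, 7, 11, 3)

((4, 4, 5, 7, 11, 3),)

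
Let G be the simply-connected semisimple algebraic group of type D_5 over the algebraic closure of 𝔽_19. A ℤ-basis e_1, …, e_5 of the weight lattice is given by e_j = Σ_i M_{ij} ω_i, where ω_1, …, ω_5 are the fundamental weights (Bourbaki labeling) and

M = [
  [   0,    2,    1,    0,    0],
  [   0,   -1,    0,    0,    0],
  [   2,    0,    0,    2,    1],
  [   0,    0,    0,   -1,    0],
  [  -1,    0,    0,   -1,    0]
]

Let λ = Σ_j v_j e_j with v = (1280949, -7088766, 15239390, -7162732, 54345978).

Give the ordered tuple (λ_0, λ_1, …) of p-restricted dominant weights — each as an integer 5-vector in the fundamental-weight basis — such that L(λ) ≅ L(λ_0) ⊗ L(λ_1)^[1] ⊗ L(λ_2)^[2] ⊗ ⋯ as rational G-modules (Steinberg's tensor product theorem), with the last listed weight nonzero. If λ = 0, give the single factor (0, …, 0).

((5, 18, 11, 17, 10), (8, 8, 15, 6, 0), (15, 9, 4, 5, 10), (2, 7, 14, 18, 2), (8, 16, 3, 16, 7), (0, 2, 17, 2, 2))

Compute c_i = Σ_j M_{ij} v_j with v = (1280949, -7088766, 15239390, -7162732, 54345978):
  c_1 = 0*1280949 + 2*-7088766 + 1*15239390 + 0*-7162732 + 0*54345978 = 1061858
  c_2 = 0*1280949 + -1*-7088766 + 0*15239390 + 0*-7162732 + 0*54345978 = 7088766
  c_3 = 2*1280949 + 0*-7088766 + 0*15239390 + 2*-7162732 + 1*54345978 = 42582412
  c_4 = 0*1280949 + 0*-7088766 + 0*15239390 + -1*-7162732 + 0*54345978 = 7162732
  c_5 = -1*1280949 + 0*-7088766 + 0*15239390 + -1*-7162732 + 0*54345978 = 5881783
Expand coordinatewise in base 19:
  c_1 = 1061858 = 5·19^0 + 8·19^1 + 15·19^2 + 2·19^3 + 8·19^4
  c_2 = 7088766 = 18·19^0 + 8·19^1 + 9·19^2 + 7·19^3 + 16·19^4 + 2·19^5
  c_3 = 42582412 = 11·19^0 + 15·19^1 + 4·19^2 + 14·19^3 + 3·19^4 + 17·19^5
  c_4 = 7162732 = 17·19^0 + 6·19^1 + 5·19^2 + 18·19^3 + 16·19^4 + 2·19^5
  c_5 = 5881783 = 10·19^0 + 0·19^1 + 10·19^2 + 2·19^3 + 7·19^4 + 2·19^5
p-restricted factor λ_0 = (5, 18, 11, 17, 10)
p-restricted factor λ_1 = (8, 8, 15, 6, 0)
p-restricted factor λ_2 = (15, 9, 4, 5, 10)
p-restricted factor λ_3 = (2, 7, 14, 18, 2)
p-restricted factor λ_4 = (8, 16, 3, 16, 7)
p-restricted factor λ_5 = (0, 2, 17, 2, 2)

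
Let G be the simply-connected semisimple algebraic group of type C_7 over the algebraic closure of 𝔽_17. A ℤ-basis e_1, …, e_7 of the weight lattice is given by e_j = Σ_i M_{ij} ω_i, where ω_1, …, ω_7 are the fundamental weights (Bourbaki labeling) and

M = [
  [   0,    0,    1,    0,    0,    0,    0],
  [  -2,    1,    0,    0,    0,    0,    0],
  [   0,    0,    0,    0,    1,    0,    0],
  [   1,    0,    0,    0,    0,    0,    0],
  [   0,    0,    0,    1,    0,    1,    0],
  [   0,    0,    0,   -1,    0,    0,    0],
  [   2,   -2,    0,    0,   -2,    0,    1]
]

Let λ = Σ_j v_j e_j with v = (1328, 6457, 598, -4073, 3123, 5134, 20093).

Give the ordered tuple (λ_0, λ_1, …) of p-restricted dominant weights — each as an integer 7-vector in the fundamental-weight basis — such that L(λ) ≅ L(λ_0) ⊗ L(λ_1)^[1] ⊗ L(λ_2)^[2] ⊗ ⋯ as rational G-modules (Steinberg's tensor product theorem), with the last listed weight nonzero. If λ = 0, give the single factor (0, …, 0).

Converting to the ω-basis (c_i = row i of M dotted with v = (1328, 6457, 598, -4073, 3123, 5134, 20093)):
  c_1 = (0)·(1328) + (0)·(6457) + (1)·(598) + (0)·(-4073) + (0)·(3123) + (0)·(5134) + (0)·(20093) = 598
  c_2 = (-2)·(1328) + (1)·(6457) + (0)·(598) + (0)·(-4073) + (0)·(3123) + (0)·(5134) + (0)·(20093) = 3801
  c_3 = (0)·(1328) + (0)·(6457) + (0)·(598) + (0)·(-4073) + (1)·(3123) + (0)·(5134) + (0)·(20093) = 3123
  c_4 = (1)·(1328) + (0)·(6457) + (0)·(598) + (0)·(-4073) + (0)·(3123) + (0)·(5134) + (0)·(20093) = 1328
  c_5 = (0)·(1328) + (0)·(6457) + (0)·(598) + (1)·(-4073) + (0)·(3123) + (1)·(5134) + (0)·(20093) = 1061
  c_6 = (0)·(1328) + (0)·(6457) + (0)·(598) + (-1)·(-4073) + (0)·(3123) + (0)·(5134) + (0)·(20093) = 4073
  c_7 = (2)·(1328) + (-2)·(6457) + (0)·(598) + (0)·(-4073) + (-2)·(3123) + (0)·(5134) + (1)·(20093) = 3589
Base-17 expansion of each c_i:
  c_1 = 598 = 3·17^0 + 1·17^1 + 2·17^2
  c_2 = 3801 = 10·17^0 + 2·17^1 + 13·17^2
  c_3 = 3123 = 12·17^0 + 13·17^1 + 10·17^2
  c_4 = 1328 = 2·17^0 + 10·17^1 + 4·17^2
  c_5 = 1061 = 7·17^0 + 11·17^1 + 3·17^2
  c_6 = 4073 = 10·17^0 + 1·17^1 + 14·17^2
  c_7 = 3589 = 2·17^0 + 7·17^1 + 12·17^2
Factor λ_0 = (3, 10, 12, 2, 7, 10, 2)
Factor λ_1 = (1, 2, 13, 10, 11, 1, 7)
Factor λ_2 = (2, 13, 10, 4, 3, 14, 12)

((3, 10, 12, 2, 7, 10, 2), (1, 2, 13, 10, 11, 1, 7), (2, 13, 10, 4, 3, 14, 12))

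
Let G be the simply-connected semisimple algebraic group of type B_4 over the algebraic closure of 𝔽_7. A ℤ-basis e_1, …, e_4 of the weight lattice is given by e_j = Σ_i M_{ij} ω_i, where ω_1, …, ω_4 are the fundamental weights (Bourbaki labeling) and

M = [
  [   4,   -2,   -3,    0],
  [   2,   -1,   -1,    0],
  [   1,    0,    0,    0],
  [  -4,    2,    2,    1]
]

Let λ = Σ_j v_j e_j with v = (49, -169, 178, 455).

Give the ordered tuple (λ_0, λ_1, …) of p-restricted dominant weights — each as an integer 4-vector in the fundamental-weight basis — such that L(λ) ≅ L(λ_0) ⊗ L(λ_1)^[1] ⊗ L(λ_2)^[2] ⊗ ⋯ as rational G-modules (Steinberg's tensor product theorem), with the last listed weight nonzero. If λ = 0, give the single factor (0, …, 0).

((0, 5, 0, 4), (0, 5, 0, 4), (0, 1, 1, 5))

Change of basis e → ω: c = M·v where v = (49, -169, 178, 455):
  c_1 = 4*49 + -2*-169 + -3*178 + 0*455 = 0
  c_2 = 2*49 + -1*-169 + -1*178 + 0*455 = 89
  c_3 = 1*49 + 0*-169 + 0*178 + 0*455 = 49
  c_4 = -4*49 + 2*-169 + 2*178 + 1*455 = 277
Writing each c_i in base p = 7:
  c_1 = 0
  c_2 = 89 = 5·7^0 + 5·7^1 + 1·7^2
  c_3 = 49 = 0·7^0 + 0·7^1 + 1·7^2
  c_4 = 277 = 4·7^0 + 4·7^1 + 5·7^2
p-restricted factor λ_0 = (0, 5, 0, 4)
p-restricted factor λ_1 = (0, 5, 0, 4)
p-restricted factor λ_2 = (0, 1, 1, 5)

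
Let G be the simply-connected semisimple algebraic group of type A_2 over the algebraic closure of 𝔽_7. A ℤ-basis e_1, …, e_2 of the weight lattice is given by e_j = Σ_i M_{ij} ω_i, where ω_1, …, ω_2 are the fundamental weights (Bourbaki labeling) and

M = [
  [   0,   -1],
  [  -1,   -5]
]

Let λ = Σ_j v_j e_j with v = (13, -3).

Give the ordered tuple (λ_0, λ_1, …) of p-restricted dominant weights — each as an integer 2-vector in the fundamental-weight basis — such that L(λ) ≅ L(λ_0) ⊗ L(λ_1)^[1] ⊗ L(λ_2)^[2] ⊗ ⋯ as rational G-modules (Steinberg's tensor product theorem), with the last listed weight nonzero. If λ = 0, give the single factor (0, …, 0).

((3, 2),)

Converting to the ω-basis (c_i = row i of M dotted with v = (13, -3)):
  c_1 = 0·13 + (-1)·(-3) = 3
  c_2 = (-1)·(13) + (-5)·(-3) = 2
Base-7 expansion of each c_i:
  c_1 = 3 = 3·7^0
  c_2 = 2 = 2·7^0
λ_0 = (3, 2)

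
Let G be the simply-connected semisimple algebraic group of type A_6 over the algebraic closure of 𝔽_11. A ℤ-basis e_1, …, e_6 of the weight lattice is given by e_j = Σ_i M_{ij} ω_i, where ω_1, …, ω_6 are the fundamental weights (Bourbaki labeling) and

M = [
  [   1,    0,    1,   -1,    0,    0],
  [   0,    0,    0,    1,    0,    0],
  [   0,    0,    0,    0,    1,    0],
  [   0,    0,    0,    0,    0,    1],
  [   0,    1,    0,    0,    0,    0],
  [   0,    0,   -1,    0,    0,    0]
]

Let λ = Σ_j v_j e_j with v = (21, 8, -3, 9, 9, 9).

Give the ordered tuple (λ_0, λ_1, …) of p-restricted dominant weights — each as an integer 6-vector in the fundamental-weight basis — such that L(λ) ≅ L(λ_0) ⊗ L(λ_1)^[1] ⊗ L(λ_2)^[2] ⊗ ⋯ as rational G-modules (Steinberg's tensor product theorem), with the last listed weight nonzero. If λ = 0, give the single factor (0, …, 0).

In the fundamental-weight basis, λ has coordinates c = M·v (v = (21, 8, -3, 9, 9, 9)):
  c_1 = (1)·(21) + (0)·(8) + (1)·(-3) + (-1)·(9) + (0)·(9) + (0)·(9) = 9
  c_2 = (0)·(21) + (0)·(8) + (0)·(-3) + (1)·(9) + (0)·(9) + (0)·(9) = 9
  c_3 = (0)·(21) + (0)·(8) + (0)·(-3) + (0)·(9) + (1)·(9) + (0)·(9) = 9
  c_4 = (0)·(21) + (0)·(8) + (0)·(-3) + (0)·(9) + (0)·(9) + (1)·(9) = 9
  c_5 = (0)·(21) + (1)·(8) + (0)·(-3) + (0)·(9) + (0)·(9) + (0)·(9) = 8
  c_6 = (0)·(21) + (0)·(8) + (-1)·(-3) + (0)·(9) + (0)·(9) + (0)·(9) = 3
Expand coordinatewise in base 11:
  c_1 = 9 = 9·11^0
  c_2 = 9 = 9·11^0
  c_3 = 9 = 9·11^0
  c_4 = 9 = 9·11^0
  c_5 = 8 = 8·11^0
  c_6 = 3 = 3·11^0
λ_0 = (9, 9, 9, 9, 8, 3)

((9, 9, 9, 9, 8, 3),)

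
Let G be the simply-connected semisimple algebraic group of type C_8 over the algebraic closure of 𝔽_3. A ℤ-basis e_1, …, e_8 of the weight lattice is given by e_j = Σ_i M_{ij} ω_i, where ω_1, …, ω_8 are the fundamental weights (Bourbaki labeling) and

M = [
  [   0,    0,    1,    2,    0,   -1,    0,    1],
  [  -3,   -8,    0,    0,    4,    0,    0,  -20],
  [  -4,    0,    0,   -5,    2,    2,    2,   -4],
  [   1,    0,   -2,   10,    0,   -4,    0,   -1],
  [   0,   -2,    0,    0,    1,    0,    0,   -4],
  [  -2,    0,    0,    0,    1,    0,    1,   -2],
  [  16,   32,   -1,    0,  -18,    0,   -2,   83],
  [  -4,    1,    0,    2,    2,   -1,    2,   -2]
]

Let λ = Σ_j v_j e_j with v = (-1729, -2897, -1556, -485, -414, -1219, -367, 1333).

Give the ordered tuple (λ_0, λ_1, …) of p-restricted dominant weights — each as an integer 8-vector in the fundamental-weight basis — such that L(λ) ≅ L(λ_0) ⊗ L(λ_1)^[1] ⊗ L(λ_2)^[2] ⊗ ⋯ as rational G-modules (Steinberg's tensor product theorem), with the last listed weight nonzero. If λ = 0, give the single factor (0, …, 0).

In the fundamental-weight basis, λ has coordinates c = M·v (v = (-1729, -2897, -1556, -485, -414, -1219, -367, 1333)):
  c_1 = 0*-1729 + 0*-2897 + 1*-1556 + 2*-485 + 0*-414 + -1*-1219 + 0*-367 + 1*1333 = 26
  c_2 = -3*-1729 + -8*-2897 + 0*-1556 + 0*-485 + 4*-414 + 0*-1219 + 0*-367 + -20*1333 = 47
  c_3 = -4*-1729 + 0*-2897 + 0*-1556 + -5*-485 + 2*-414 + 2*-1219 + 2*-367 + -4*1333 = 9
  c_4 = 1*-1729 + 0*-2897 + -2*-1556 + 10*-485 + 0*-414 + -4*-1219 + 0*-367 + -1*1333 = 76
  c_5 = 0*-1729 + -2*-2897 + 0*-1556 + 0*-485 + 1*-414 + 0*-1219 + 0*-367 + -4*1333 = 48
  c_6 = -2*-1729 + 0*-2897 + 0*-1556 + 0*-485 + 1*-414 + 0*-1219 + 1*-367 + -2*1333 = 11
  c_7 = 16*-1729 + 32*-2897 + -1*-1556 + 0*-485 + -18*-414 + 0*-1219 + -2*-367 + 83*1333 = 13
  c_8 = -4*-1729 + 1*-2897 + 0*-1556 + 2*-485 + 2*-414 + -1*-1219 + 2*-367 + -2*1333 = 40
Expand coordinatewise in base 3:
  c_1 = 26 = 2·3^0 + 2·3^1 + 2·3^2
  c_2 = 47 = 2·3^0 + 0·3^1 + 2·3^2 + 1·3^3
  c_3 = 9 = 0·3^0 + 0·3^1 + 1·3^2
  c_4 = 76 = 1·3^0 + 1·3^1 + 2·3^2 + 2·3^3
  c_5 = 48 = 0·3^0 + 1·3^1 + 2·3^2 + 1·3^3
  c_6 = 11 = 2·3^0 + 0·3^1 + 1·3^2
  c_7 = 13 = 1·3^0 + 1·3^1 + 1·3^2
  c_8 = 40 = 1·3^0 + 1·3^1 + 1·3^2 + 1·3^3
Factor λ_0 = (2, 2, 0, 1, 0, 2, 1, 1)
Factor λ_1 = (2, 0, 0, 1, 1, 0, 1, 1)
Factor λ_2 = (2, 2, 1, 2, 2, 1, 1, 1)
Factor λ_3 = (0, 1, 0, 2, 1, 0, 0, 1)

((2, 2, 0, 1, 0, 2, 1, 1), (2, 0, 0, 1, 1, 0, 1, 1), (2, 2, 1, 2, 2, 1, 1, 1), (0, 1, 0, 2, 1, 0, 0, 1))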